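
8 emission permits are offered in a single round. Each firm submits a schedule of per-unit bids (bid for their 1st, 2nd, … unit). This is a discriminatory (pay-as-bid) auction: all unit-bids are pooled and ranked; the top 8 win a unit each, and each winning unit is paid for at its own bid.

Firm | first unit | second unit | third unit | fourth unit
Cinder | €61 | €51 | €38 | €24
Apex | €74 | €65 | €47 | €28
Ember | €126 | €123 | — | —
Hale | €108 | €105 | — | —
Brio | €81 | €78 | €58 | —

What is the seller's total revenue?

Merging the schedules and taking the best 8: 126 (Ember-1), 123 (Ember-2), 108 (Hale-1), 105 (Hale-2), 81 (Brio-1), 78 (Brio-2), 74 (Apex-1), 65 (Apex-2)
Next rejected bid: €61 (not a price — pay-as-bid).
Each winning unit pays its own bid.
Revenue = 126 + 123 + 108 + 105 + 81 + 78 + 74 + 65 = €760.

Total revenue: €760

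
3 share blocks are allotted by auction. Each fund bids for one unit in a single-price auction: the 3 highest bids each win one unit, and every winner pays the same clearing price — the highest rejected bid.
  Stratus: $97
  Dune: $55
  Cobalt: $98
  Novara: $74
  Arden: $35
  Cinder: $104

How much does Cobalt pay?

Cobalt pays $74

Sorting: 104 (Cinder), 98 (Cobalt), 97 (Stratus), 74 (Novara), 55 (Dune), …
Winners (3 units): Cinder, Cobalt, Stratus.
First losing bid is Novara's $74, which sets the uniform price.
Cobalt wins → pays $74.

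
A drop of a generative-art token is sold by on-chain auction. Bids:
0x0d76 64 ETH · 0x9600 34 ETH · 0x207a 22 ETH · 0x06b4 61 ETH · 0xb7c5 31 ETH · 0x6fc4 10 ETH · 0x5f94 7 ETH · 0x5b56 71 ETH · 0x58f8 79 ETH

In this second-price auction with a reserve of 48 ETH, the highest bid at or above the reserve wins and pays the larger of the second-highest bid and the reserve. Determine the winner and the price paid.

Rule: the highest bid at or above the reserve wins and pays the larger of the second-highest bid and the reserve.
Bids in order: 79 (0x58f8) > 71 (0x5b56) > 64 (0x0d76) > 61 (0x06b4) > 34 (0x9600) > 31 (0xb7c5) > …
Highest eligible bid: 0x58f8 at 79 ETH.
Second-highest bid 71 ETH exceeds the reserve 48 ETH → payment 71 ETH.

0x58f8 pays 71 ETH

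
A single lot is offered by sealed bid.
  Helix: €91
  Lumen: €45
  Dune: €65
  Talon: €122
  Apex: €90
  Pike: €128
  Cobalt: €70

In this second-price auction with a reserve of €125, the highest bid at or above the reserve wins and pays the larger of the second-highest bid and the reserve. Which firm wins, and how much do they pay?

Pike pays €125

Bids ranked: 128 (Pike) > 122 (Talon) > 91 (Helix) > 90 (Apex) > 70 (Cobalt) > 65 (Dune) > …
Pike has the top bid at or above the reserve (€128).
max(second-highest €122, reserve €125) = €125.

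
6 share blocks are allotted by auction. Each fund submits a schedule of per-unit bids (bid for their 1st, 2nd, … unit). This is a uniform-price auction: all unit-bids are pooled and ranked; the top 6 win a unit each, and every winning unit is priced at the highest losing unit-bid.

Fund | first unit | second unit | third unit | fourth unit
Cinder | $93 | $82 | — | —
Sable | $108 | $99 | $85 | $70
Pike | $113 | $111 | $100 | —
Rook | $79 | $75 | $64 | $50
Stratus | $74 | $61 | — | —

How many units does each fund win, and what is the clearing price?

Cinder 1, Pike 3, Sable 2; clearing price $85

Pooled unit-bids ranked (top 6): 113 (Pike-1), 111 (Pike-2), 108 (Sable-1), 100 (Pike-3), 99 (Sable-2), 93 (Cinder-1)
First bid not allocated: $85.
Allocation: Cinder 1, Pike 3, Sable 2.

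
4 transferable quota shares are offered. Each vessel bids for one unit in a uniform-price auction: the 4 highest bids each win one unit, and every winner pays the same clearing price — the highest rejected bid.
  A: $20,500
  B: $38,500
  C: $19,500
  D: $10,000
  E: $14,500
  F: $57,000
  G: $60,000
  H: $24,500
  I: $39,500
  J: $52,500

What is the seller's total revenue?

Total revenue: $154,000

Ordering the bids: 60,000 (G), 57,000 (F), 52,500 (J), 39,500 (I), 38,500 (B), 24,500 (H), …
Top 4: G, F, J, I.
First losing bid is B's $38,500, which sets the uniform price.
Total revenue = 4 × $38,500 = $154,000.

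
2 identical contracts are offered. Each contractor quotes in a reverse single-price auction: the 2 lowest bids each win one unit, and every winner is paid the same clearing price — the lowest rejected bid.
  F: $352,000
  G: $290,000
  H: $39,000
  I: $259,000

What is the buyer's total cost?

Total cost: $580,000

Bids ranked low→high: 39,000 (H), 259,000 (I), 290,000 (G), 352,000 (F)
The 2 lowest are H, I.
Lowest unsuccessful bid: $290,000 → clearing price.
Total cost = 2 × $290,000 = $580,000.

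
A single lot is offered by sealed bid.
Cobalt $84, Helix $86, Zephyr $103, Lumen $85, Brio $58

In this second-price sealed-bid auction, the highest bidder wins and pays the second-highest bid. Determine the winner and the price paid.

Second-price sealed-bid auction: the highest bidder wins and pays the second-highest bid.
Bids in order: 103 (Zephyr) > 86 (Helix) > 85 (Lumen) > 84 (Cobalt) > 58 (Brio)
Zephyr is highest; pays the second-highest bid, $86.

Zephyr pays $86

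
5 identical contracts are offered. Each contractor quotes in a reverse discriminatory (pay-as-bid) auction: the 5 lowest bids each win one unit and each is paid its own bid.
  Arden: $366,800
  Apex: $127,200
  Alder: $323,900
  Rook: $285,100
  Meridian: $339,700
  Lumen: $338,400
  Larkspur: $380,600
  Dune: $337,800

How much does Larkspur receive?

Larkspur is paid $0

Bids ranked low→high: 127,200 (Apex), 285,100 (Rook), 323,900 (Alder), 337,800 (Dune), 338,400 (Lumen), 339,700 (Meridian), 366,800 (Arden), …
The 5 lowest are Apex, Rook, Alder, Dune, Lumen.
Larkspur does not win → $0.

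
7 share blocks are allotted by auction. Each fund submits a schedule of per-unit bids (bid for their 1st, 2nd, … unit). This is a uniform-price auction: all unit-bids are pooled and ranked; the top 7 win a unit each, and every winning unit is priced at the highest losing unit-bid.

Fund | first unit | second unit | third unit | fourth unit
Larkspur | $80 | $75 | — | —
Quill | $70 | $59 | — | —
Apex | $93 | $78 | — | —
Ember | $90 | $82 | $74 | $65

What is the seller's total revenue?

Total revenue: $490

All unit-bids, highest first — top 7: 93 (Apex-1), 90 (Ember-1), 82 (Ember-2), 80 (Larkspur-1), 78 (Apex-2), 75 (Larkspur-2), 74 (Ember-3)
First bid not allocated: $70.
Allocation: Apex 2, Ember 3, Larkspur 2. Every unit priced at $70.
Revenue = 7 × 70 = $490.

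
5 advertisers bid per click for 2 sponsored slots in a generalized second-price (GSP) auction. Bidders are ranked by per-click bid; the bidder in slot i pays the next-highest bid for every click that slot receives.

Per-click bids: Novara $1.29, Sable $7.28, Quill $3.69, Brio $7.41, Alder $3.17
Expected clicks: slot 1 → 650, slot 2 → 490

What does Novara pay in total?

Sorting advertisers: $7.41 (Brio) > $7.28 (Sable) > $3.69 (Quill) > …
Novara ranks below slot 2 → no slot, pays nothing.

Novara pays $0.00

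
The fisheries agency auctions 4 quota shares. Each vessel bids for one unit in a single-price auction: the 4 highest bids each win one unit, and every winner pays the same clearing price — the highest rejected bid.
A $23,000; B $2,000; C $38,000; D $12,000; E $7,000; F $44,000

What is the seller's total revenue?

Bids ranked high→low: 44,000 (F), 38,000 (C), 23,000 (A), 12,000 (D), 7,000 (E), 2,000 (B)
Top 4: F, C, A, D.
Highest unsuccessful bid: $7,000 → clearing price.
Total revenue = 4 × $7,000 = $28,000.

Total revenue: $28,000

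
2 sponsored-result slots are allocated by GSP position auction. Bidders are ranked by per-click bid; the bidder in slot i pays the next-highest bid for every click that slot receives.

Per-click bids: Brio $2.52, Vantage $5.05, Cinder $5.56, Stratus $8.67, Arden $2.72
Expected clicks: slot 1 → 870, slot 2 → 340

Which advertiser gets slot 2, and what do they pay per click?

Cinder; $5.05 per click

Per-click bids in order: $8.67 (Stratus) > $5.56 (Cinder) > $5.05 (Vantage) > …
Slot 2 goes to the second-ranked bidder, Cinder, who pays the next bid down: $5.05/click.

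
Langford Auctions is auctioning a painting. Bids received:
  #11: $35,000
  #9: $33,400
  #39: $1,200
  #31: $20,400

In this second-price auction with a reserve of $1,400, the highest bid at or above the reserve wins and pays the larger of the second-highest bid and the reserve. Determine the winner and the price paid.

#11 pays $33,400

Rule: the highest bid at or above the reserve wins and pays the larger of the second-highest bid and the reserve.
Bids ranked: 35,000 (#11) > 33,400 (#9) > 20,400 (#31) > 1,200 (#39)
#11 has the top bid at or above the reserve ($35,000).
Second-highest bid $33,400 exceeds the reserve $1,400 → payment $33,400.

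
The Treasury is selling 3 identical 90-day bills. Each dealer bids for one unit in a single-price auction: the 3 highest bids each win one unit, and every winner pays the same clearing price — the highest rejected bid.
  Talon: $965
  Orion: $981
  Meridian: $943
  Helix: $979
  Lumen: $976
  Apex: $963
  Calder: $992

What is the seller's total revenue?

Ordering the bids: 992 (Calder), 981 (Orion), 979 (Helix), 976 (Lumen), 965 (Talon), …
Winners (3 units): Calder, Orion, Helix.
Highest unsuccessful bid: $976 → clearing price.
Total revenue = 3 × $976 = $2,928.

Total revenue: $2,928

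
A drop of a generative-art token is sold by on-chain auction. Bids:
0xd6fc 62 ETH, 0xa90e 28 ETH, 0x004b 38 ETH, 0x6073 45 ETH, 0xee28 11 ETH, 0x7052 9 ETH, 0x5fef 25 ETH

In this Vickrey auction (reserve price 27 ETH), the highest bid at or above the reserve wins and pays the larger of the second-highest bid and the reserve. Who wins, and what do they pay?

0xd6fc pays 45 ETH

Bids ranked: 62 (0xd6fc) > 45 (0x6073) > 38 (0x004b) > 28 (0xa90e) > 25 (0x5fef) > 11 (0xee28) > …
0xd6fc has the top bid at or above the reserve (62 ETH).
max(second-highest 45 ETH, reserve 27 ETH) = 45 ETH; the reserve does not bind.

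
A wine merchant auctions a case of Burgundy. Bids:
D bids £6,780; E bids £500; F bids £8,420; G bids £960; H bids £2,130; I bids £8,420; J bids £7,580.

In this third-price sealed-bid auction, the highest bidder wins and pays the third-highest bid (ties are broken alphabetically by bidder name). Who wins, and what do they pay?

Bids ranked: 8,420 (F) > 8,420 (I) > 7,580 (J) > 6,780 (D) > 2,130 (H) > 960 (G) > …
F and I tie at £8,420; tie-break gives it to F.
F wins; payment is bid #3 in the ranking = £7,580.

F pays £7,580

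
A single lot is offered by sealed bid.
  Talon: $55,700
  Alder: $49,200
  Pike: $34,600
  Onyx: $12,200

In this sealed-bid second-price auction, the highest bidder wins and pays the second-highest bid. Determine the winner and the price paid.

Talon pays $49,200

Bids in order: 55,700 (Talon) > 49,200 (Alder) > 34,600 (Pike) > 12,200 (Onyx)
Second-price: Talon pays Alder's bid of $49,200.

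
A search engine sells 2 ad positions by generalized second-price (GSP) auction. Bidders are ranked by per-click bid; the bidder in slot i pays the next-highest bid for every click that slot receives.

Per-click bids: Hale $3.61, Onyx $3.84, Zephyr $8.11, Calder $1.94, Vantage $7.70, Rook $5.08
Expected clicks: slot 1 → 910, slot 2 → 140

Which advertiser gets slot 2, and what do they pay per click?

Vantage; $5.08 per click

Ranked by bid: $8.11 (Zephyr) > $7.70 (Vantage) > $5.08 (Rook) > …
Slot 2 goes to the second-ranked bidder, Vantage, who pays the next bid down: $5.08/click.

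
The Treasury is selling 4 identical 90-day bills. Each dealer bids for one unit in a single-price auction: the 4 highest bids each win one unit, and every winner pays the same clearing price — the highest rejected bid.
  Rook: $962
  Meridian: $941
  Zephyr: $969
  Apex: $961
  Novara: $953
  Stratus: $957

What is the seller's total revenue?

Ordering the bids: 969 (Zephyr), 962 (Rook), 961 (Apex), 957 (Stratus), 953 (Novara), 941 (Meridian)
Top 4: Zephyr, Rook, Apex, Stratus.
Highest unsuccessful bid: $953 → clearing price.
Total revenue = 4 × $953 = $3,812.

Total revenue: $3,812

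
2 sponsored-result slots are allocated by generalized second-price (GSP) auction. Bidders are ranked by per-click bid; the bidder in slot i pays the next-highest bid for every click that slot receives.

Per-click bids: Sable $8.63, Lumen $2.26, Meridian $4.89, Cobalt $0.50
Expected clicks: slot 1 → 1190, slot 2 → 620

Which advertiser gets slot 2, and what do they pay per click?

Meridian; $2.26 per click

Per-click bids in order: $8.63 (Sable) > $4.89 (Meridian) > $2.26 (Lumen) > …
Slot 2 goes to the second-ranked bidder, Meridian, who pays the next bid down: $2.26/click.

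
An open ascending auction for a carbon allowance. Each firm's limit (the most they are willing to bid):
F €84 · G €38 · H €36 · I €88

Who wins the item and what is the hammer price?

Open ascending-bid auction: the price rises until one bidder remains; the winner pays the price at which the last rival dropped out.
Limits ranked: 88 (I) > 84 (F) > 38 (G) > 36 (H)
Once the price passes €84, only I is left; the hammer falls at F's limit of €84.

I wins at €84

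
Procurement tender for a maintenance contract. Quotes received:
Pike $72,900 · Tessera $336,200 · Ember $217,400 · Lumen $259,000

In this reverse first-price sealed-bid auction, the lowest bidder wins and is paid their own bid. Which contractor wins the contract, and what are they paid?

Pike is paid $72,900

Reverse first-price sealed-bid auction: the lowest bidder wins and is paid their own bid.
Bids in order: 72,900 (Pike) < 217,400 (Ember) < 259,000 (Lumen) < 336,200 (Tessera)
First-price: Pike is paid what they bid, $72,900.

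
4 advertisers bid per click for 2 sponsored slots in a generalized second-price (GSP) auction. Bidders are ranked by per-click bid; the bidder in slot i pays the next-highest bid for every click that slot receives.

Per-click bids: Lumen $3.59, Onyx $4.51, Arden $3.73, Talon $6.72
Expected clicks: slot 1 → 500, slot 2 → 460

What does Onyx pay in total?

Sorting advertisers: $6.72 (Talon) > $4.51 (Onyx) > $3.73 (Arden) > …
Onyx holds slot 2 → pays next bid $3.73 × 460 clicks = $1715.80.

Onyx pays $1715.80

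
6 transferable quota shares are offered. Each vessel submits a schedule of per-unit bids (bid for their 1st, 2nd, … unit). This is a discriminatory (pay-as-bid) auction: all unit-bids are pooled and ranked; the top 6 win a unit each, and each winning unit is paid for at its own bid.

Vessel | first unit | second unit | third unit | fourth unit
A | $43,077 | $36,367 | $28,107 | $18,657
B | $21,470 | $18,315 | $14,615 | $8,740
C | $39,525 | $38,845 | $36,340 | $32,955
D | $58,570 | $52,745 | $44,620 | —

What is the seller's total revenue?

Merging the schedules and taking the best 6: 58,570 (D-1), 52,745 (D-2), 44,620 (D-3), 43,077 (A-1), 39,525 (C-1), 38,845 (C-2)
Next rejected bid: $36,367 (not a price — pay-as-bid).
Each winning unit pays its own bid.
Revenue = 58,570 + 52,745 + 44,620 + 43,077 + 39,525 + 38,845 = $277,382.

Total revenue: $277,382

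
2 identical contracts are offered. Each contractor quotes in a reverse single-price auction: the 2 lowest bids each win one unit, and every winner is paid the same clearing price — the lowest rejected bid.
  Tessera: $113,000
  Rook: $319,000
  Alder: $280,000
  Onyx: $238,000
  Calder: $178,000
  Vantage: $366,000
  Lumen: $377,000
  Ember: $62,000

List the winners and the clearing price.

Bids ranked low→high: 62,000 (Ember), 113,000 (Tessera), 178,000 (Calder), 238,000 (Onyx), …
Winners (2 units): Ember, Tessera.
Clearing price = lowest rejected bid = $178,000.

Ember, Tessera; each is paid $178,000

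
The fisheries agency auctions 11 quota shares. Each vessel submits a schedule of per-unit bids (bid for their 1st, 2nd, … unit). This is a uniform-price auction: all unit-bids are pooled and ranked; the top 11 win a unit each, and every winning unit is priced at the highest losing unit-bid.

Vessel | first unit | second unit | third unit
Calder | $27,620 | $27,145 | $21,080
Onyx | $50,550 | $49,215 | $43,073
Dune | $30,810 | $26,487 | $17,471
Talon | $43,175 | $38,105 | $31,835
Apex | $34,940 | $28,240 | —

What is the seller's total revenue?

Pooled unit-bids ranked (top 11): 50,550 (Onyx-1), 49,215 (Onyx-2), 43,175 (Talon-1), 43,073 (Onyx-3), 38,105 (Talon-2), 34,940 (Apex-1), 31,835 (Talon-3), 30,810 (Dune-1), 28,240 (Apex-2), 27,620 (Calder-1), 27,145 (Calder-2)
First bid not allocated: $26,487.
Allocation: Apex 2, Calder 2, Dune 1, Onyx 3, Talon 3. Every unit priced at $26,487.
Revenue = 11 × 26,487 = $291,357.

Total revenue: $291,357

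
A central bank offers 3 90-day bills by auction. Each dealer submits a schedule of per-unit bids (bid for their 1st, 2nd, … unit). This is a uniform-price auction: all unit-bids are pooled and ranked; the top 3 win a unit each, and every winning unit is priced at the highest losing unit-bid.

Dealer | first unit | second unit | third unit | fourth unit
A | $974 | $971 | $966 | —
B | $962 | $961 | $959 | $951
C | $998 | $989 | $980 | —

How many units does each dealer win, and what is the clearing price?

C 3; clearing price $974

All unit-bids, highest first — top 3: 998 (C-1), 989 (C-2), 980 (C-3)
The (k+1)-th unit-bid is $974.
Allocation: C 3.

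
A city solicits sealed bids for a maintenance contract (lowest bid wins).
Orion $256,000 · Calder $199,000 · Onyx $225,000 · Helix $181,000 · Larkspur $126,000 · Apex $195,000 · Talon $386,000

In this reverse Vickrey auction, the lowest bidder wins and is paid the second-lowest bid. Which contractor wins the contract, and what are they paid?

Reverse Vickrey auction: the lowest bidder wins and is paid the second-lowest bid.
Bids ranked: 126,000 (Larkspur) < 181,000 (Helix) < 195,000 (Apex) < 199,000 (Calder) < 225,000 (Onyx) < 256,000 (Orion) < …
Larkspur is lowest; is paid the second-lowest bid, $181,000.

Larkspur is paid $181,000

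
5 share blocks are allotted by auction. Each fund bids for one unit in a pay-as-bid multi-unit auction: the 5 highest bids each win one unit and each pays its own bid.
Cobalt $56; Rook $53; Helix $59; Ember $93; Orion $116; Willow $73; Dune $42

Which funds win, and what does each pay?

Ordering the bids: 116 (Orion), 93 (Ember), 73 (Willow), 59 (Helix), 56 (Cobalt), 53 (Rook), 42 (Dune)
The 5 highest are Orion, Ember, Willow, Helix, Cobalt.
Each winner pays its own bid: Orion $116, Ember $93, Willow $73, Helix $59, Cobalt $56.

Orion $116, Ember $93, Willow $73, Helix $59, Cobalt $56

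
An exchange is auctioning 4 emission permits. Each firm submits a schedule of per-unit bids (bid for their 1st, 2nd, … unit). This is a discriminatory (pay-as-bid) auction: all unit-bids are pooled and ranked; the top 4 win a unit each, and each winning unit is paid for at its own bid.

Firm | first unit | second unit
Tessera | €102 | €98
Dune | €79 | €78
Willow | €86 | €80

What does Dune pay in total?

Dune pays €0

All unit-bids, highest first — top 4: 102 (Tessera-1), 98 (Tessera-2), 86 (Willow-1), 80 (Willow-2)
Next rejected bid: €79 (not a price — pay-as-bid).
Dune wins no units.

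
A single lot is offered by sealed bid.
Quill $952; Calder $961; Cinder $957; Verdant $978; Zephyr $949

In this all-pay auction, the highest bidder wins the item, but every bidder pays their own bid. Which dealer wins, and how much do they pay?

Bids in order: 978 (Verdant) > 961 (Calder) > 957 (Cinder) > 952 (Quill) > 949 (Zephyr)
Verdant is highest and takes the item; every bidder forfeits their bid.

Verdant pays $978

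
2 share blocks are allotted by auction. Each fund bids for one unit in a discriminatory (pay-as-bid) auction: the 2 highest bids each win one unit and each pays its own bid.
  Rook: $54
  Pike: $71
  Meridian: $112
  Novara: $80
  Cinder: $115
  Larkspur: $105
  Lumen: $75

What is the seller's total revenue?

Bids ranked high→low: 115 (Cinder), 112 (Meridian), 105 (Larkspur), 80 (Novara), …
Winners (2 units): Cinder, Meridian.
Total revenue = 115 + 112 = $227.

Total revenue: $227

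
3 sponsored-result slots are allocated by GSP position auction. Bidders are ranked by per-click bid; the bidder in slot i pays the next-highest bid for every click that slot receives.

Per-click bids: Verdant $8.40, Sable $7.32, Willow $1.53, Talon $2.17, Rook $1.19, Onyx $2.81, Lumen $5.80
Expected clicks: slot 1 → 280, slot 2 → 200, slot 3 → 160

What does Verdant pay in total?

Sorting advertisers: $8.40 (Verdant) > $7.32 (Sable) > $5.80 (Lumen) > $2.81 (Onyx) > …
Verdant holds slot 1 → pays next bid $7.32 × 280 clicks = $2049.60.

Verdant pays $2049.60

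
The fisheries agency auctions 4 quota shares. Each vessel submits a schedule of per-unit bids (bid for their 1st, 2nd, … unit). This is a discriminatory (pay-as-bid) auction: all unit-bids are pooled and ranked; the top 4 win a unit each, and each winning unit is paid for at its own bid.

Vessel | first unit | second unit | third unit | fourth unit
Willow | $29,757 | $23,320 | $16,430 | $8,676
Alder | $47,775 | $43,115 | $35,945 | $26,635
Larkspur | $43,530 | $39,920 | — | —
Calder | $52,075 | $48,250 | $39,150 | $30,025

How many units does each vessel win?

Merging the schedules and taking the best 4: 52,075 (Calder-1), 48,250 (Calder-2), 47,775 (Alder-1), 43,530 (Larkspur-1)
Next rejected bid: $43,115 (not a price — pay-as-bid).
Allocation: Alder 1, Calder 2, Larkspur 1.

Alder 1, Calder 2, Larkspur 1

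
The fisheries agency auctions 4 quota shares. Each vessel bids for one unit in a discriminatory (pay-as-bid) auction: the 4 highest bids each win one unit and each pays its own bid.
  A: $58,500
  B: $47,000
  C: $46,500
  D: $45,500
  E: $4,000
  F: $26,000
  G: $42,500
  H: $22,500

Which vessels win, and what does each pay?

A $58,500, B $47,000, C $46,500, D $45,500

Sorting: 58,500 (A), 47,000 (B), 46,500 (C), 45,500 (D), 42,500 (G), 26,000 (F), …
Winners (4 units): A, B, C, D.
Each winner pays its own bid: A $58,500, B $47,000, C $46,500, D $45,500.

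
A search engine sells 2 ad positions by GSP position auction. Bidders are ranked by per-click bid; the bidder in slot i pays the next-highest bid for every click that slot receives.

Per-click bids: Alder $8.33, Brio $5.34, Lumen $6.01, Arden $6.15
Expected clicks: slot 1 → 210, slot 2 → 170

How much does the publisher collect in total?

Total revenue: $2313.20

Sorting advertisers: $8.33 (Alder) > $6.15 (Arden) > $6.01 (Lumen) > …
Slot 1: Alder pays $6.15 × 210 = $1291.50
Slot 2: Arden pays $6.01 × 170 = $1021.70
Total = $2313.20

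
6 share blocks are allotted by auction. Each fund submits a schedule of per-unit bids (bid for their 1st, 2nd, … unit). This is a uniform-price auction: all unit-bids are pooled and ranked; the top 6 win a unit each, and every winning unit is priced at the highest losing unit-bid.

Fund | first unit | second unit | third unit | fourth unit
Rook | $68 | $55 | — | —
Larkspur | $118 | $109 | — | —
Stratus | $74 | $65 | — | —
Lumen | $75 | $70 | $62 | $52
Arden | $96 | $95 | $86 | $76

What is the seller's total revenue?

Pooled unit-bids ranked (top 6): 118 (Larkspur-1), 109 (Larkspur-2), 96 (Arden-1), 95 (Arden-2), 86 (Arden-3), 76 (Arden-4)
Highest rejected unit-bid = $75.
Allocation: Arden 4, Larkspur 2. Every unit priced at $75.
Revenue = 6 × 75 = $450.

Total revenue: $450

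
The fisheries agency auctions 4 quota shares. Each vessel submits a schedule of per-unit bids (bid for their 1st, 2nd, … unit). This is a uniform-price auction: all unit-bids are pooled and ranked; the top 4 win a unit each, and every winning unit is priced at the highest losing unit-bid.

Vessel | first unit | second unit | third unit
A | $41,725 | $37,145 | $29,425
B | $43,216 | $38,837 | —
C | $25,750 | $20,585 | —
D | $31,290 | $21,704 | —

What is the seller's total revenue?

Total revenue: $125,160

Merging the schedules and taking the best 4: 43,216 (B-1), 41,725 (A-1), 38,837 (B-2), 37,145 (A-2)
Highest rejected unit-bid = $31,290.
Allocation: A 2, B 2. Every unit priced at $31,290.
Revenue = 4 × 31,290 = $125,160.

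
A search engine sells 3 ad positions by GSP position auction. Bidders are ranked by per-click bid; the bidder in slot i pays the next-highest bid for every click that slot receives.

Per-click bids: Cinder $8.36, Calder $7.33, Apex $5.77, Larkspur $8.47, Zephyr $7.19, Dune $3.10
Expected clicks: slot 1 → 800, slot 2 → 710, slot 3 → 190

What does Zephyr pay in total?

Zephyr pays $0.00

Per-click bids in order: $8.47 (Larkspur) > $8.36 (Cinder) > $7.33 (Calder) > $7.19 (Zephyr) > …
Zephyr ranks below slot 3 → no slot, pays nothing.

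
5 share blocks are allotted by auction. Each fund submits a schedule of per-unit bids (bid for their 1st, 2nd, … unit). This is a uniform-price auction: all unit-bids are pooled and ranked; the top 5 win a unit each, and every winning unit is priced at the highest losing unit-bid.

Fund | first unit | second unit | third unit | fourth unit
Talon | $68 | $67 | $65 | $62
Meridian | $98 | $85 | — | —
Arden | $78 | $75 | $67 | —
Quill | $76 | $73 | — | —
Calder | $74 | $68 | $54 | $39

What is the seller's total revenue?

Total revenue: $370

Merging the schedules and taking the best 5: 98 (Meridian-1), 85 (Meridian-2), 78 (Arden-1), 76 (Quill-1), 75 (Arden-2)
Highest rejected unit-bid = $74.
Allocation: Arden 2, Meridian 2, Quill 1. Every unit priced at $74.
Revenue = 5 × 74 = $370.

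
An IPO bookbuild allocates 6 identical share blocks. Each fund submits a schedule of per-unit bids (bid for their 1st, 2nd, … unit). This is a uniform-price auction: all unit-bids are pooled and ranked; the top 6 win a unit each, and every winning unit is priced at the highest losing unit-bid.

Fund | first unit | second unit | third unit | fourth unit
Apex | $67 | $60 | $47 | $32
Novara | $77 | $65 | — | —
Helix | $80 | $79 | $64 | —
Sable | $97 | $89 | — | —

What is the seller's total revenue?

All unit-bids, highest first — top 6: 97 (Sable-1), 89 (Sable-2), 80 (Helix-1), 79 (Helix-2), 77 (Novara-1), 67 (Apex-1)
The (k+1)-th unit-bid is $65.
Allocation: Apex 1, Helix 2, Novara 1, Sable 2. Every unit priced at $65.
Revenue = 6 × 65 = $390.

Total revenue: $390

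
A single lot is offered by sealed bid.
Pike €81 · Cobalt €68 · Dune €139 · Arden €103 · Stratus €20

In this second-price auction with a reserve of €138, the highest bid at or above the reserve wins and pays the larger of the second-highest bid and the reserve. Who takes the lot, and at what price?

Dune pays €138

Second-price auction with a reserve of €138: the highest bid at or above the reserve wins and pays the larger of the second-highest bid and the reserve.
Bids in order: 139 (Dune) > 103 (Arden) > 81 (Pike) > 68 (Cobalt) > 20 (Stratus)
Dune has the top bid at or above the reserve (€139).
max(second-highest €103, reserve €138) = €138.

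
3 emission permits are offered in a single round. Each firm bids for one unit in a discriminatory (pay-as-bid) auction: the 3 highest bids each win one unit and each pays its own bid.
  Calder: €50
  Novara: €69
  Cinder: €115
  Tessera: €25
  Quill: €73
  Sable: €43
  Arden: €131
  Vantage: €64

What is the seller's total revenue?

Sorting: 131 (Arden), 115 (Cinder), 73 (Quill), 69 (Novara), 64 (Vantage), …
The 3 highest are Arden, Cinder, Quill.
Total revenue = 131 + 115 + 73 = €319.

Total revenue: €319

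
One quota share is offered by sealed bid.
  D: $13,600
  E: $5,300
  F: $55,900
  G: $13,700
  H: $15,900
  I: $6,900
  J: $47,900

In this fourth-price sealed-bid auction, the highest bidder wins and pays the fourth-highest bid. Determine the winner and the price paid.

Fourth-price sealed-bid auction: the highest bidder wins and pays the fourth-highest bid.
Sorting bids: 55,900 (F) > 47,900 (J) > 15,900 (H) > 13,700 (G) > 13,600 (D) > 6,900 (I) > …
F is highest; pays the fourth-highest bid, $13,700.

F pays $13,700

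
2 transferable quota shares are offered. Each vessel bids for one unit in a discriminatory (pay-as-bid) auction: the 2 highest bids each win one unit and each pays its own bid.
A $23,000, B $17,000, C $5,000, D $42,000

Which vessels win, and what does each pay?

Ordering the bids: 42,000 (D), 23,000 (A), 17,000 (B), 5,000 (C)
Winners (2 units): D, A.
Each winner pays its own bid: D $42,000, A $23,000.

D $42,000, A $23,000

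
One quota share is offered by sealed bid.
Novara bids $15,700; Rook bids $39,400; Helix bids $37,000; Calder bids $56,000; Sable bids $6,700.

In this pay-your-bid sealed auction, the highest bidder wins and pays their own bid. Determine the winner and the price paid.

Calder pays $56,000

Bids ranked: 56,000 (Calder) > 39,400 (Rook) > 37,000 (Helix) > 15,700 (Novara) > 6,700 (Sable)
Calder is highest → pays own bid, $56,000.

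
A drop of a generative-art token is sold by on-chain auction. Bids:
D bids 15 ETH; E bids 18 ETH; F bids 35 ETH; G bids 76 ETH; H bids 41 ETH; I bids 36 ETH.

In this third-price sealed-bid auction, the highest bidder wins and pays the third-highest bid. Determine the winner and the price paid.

G pays 36 ETH

Sorting bids: 76 (G) > 41 (H) > 36 (I) > 35 (F) > 18 (E) > 15 (D)
G is highest; pays the third-highest bid, 36 ETH.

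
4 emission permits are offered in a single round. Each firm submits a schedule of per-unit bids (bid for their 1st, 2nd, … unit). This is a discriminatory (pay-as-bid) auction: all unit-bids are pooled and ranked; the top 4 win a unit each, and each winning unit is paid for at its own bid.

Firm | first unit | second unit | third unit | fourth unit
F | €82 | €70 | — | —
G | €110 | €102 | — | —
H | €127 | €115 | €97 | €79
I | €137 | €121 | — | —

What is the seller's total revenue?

Total revenue: €500

Pooled unit-bids ranked (top 4): 137 (I-1), 127 (H-1), 121 (I-2), 115 (H-2)
Next rejected bid: €110 (not a price — pay-as-bid).
Each winning unit pays its own bid.
Revenue = 137 + 127 + 121 + 115 = €500.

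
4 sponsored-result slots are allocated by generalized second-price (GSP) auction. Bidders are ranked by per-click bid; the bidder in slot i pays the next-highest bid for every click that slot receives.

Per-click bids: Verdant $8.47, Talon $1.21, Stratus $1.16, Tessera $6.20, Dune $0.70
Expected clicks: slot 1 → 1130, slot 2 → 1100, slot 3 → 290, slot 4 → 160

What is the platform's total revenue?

Total revenue: $8785.40

Sorting advertisers: $8.47 (Verdant) > $6.20 (Tessera) > $1.21 (Talon) > $1.16 (Stratus) > $0.70 (Dune)
Slot 1: Verdant pays $6.20 × 1130 = $7006.00
Slot 2: Tessera pays $1.21 × 1100 = $1331.00
Slot 3: Talon pays $1.16 × 290 = $336.40
Slot 4: Stratus pays $0.70 × 160 = $112.00
Total = $8785.40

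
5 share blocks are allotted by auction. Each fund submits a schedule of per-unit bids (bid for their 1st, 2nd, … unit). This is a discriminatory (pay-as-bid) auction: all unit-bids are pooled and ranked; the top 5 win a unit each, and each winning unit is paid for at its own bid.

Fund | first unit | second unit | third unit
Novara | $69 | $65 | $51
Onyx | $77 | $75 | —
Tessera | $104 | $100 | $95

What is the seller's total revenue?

All unit-bids, highest first — top 5: 104 (Tessera-1), 100 (Tessera-2), 95 (Tessera-3), 77 (Onyx-1), 75 (Onyx-2)
Next rejected bid: $69 (not a price — pay-as-bid).
Each winning unit pays its own bid.
Revenue = 104 + 100 + 95 + 77 + 75 = $451.

Total revenue: $451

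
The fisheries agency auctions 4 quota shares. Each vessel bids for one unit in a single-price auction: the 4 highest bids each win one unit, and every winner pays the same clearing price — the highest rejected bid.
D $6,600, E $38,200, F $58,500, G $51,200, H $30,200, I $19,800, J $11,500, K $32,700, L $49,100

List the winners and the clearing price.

F, G, L, E; each pays $32,700

Sorting: 58,500 (F), 51,200 (G), 49,100 (L), 38,200 (E), 32,700 (K), 30,200 (H), …
The 4 highest are F, G, L, E.
Highest unsuccessful bid: $32,700 → clearing price.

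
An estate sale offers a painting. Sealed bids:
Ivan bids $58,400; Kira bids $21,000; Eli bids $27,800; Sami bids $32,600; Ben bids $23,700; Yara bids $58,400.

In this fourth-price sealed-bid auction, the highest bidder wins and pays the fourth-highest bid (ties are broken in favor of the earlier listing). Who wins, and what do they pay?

Ivan pays $27,800

Fourth-price sealed-bid auction: the highest bidder wins and pays the fourth-highest bid.
Sorting bids: 58,400 (Ivan) > 58,400 (Yara) > 32,600 (Sami) > 27,800 (Eli) > 23,700 (Ben) > 21,000 (Kira)
Tie at $58,400 → Ivan wins by tie-break.
Ivan wins; payment is bid #4 in the ranking = $27,800.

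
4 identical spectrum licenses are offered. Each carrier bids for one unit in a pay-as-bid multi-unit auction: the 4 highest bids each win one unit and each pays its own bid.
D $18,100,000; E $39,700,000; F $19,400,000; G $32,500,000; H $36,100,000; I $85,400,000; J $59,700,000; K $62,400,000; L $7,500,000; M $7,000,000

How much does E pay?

E pays $39,700,000

Ordering the bids: 85,400,000 (I), 62,400,000 (K), 59,700,000 (J), 39,700,000 (E), 36,100,000 (H), 32,500,000 (G), …
The 4 highest are I, K, J, E.
E wins → own bid $39,700,000.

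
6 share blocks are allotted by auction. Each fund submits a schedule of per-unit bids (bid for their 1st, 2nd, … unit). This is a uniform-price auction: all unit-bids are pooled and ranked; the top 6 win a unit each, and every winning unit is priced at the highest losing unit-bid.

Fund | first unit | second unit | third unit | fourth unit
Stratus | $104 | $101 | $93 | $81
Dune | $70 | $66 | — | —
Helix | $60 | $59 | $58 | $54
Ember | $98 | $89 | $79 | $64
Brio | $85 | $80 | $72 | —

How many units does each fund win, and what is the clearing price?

Brio 1, Ember 2, Stratus 3; clearing price $81

All unit-bids, highest first — top 6: 104 (Stratus-1), 101 (Stratus-2), 98 (Ember-1), 93 (Stratus-3), 89 (Ember-2), 85 (Brio-1)
The (k+1)-th unit-bid is $81.
Allocation: Brio 1, Ember 2, Stratus 3.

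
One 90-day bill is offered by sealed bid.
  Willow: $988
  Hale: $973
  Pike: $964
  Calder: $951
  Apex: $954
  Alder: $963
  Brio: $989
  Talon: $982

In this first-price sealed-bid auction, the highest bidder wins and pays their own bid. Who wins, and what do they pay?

Sorting bids: 989 (Brio) > 988 (Willow) > 982 (Talon) > 973 (Hale) > 964 (Pike) > 963 (Alder) > …
Brio is highest → pays own bid, $989.

Brio pays $989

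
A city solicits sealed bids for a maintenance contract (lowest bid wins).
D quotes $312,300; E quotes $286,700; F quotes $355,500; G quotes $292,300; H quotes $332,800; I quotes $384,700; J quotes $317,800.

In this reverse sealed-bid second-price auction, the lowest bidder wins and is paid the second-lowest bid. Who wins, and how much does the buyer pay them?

Rule: the lowest bidder wins and is paid the second-lowest bid.
Bids in order: 286,700 (E) < 292,300 (G) < 312,300 (D) < 317,800 (J) < 332,800 (H) < 355,500 (F) < …
E is lowest; is paid the second-lowest bid, $292,300.

E is paid $292,300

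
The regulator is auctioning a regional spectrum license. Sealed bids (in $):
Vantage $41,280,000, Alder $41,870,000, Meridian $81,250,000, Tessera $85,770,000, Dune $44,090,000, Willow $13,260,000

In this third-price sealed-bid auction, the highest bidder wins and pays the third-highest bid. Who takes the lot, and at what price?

Bids in order: 85,770,000 (Tessera) > 81,250,000 (Meridian) > 44,090,000 (Dune) > 41,870,000 (Alder) > 41,280,000 (Vantage) > 13,260,000 (Willow)
Tessera wins; payment is bid #3 in the ranking = $44,090,000.

Tessera pays $44,090,000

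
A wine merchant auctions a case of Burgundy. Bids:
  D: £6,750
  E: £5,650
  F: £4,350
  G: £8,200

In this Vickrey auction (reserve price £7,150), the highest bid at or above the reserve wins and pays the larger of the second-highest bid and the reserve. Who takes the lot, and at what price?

G pays £7,150

Bids ranked: 8,200 (G) > 6,750 (D) > 5,650 (E) > 4,350 (F)
G has the top bid at or above the reserve (£8,200).
Second-highest bid £6,750 is below the reserve £7,150, so the reserve binds → payment £7,150.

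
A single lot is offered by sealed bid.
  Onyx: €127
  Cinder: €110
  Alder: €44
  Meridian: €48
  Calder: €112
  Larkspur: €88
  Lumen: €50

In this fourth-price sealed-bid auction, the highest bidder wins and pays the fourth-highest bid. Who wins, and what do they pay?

Onyx pays €88

Rule: the highest bidder wins and pays the fourth-highest bid.
Bids in order: 127 (Onyx) > 112 (Calder) > 110 (Cinder) > 88 (Larkspur) > 50 (Lumen) > 48 (Meridian) > …
Onyx wins; payment is bid #4 in the ranking = €88.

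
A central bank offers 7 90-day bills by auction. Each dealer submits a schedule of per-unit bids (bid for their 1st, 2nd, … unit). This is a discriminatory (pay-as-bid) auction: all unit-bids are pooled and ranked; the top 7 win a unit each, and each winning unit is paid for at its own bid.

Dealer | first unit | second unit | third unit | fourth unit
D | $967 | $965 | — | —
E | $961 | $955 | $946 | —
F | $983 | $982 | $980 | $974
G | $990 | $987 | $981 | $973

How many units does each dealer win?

F 4, G 3

Pooled unit-bids ranked (top 7): 990 (G-1), 987 (G-2), 983 (F-1), 982 (F-2), 981 (G-3), 980 (F-3), 974 (F-4)
Next rejected bid: $973 (not a price — pay-as-bid).
Allocation: F 4, G 3.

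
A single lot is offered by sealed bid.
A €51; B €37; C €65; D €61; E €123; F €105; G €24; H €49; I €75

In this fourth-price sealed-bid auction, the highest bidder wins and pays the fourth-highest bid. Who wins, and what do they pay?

Sorting bids: 123 (E) > 105 (F) > 75 (I) > 65 (C) > 61 (D) > 51 (A) > …
E is highest; pays the fourth-highest bid, €65.

E pays €65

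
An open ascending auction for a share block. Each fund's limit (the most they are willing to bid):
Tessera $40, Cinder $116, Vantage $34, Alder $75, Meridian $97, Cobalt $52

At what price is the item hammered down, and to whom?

Open ascending-bid auction: the price rises until one bidder remains; the winner pays the price at which the last rival dropped out.
Limits in order: 116 (Cinder) > 97 (Meridian) > 75 (Alder) > 52 (Cobalt) > 40 (Tessera) > 34 (Vantage)
Bidding ends when Meridian exits at $97; Cinder takes it.

Cinder wins at $97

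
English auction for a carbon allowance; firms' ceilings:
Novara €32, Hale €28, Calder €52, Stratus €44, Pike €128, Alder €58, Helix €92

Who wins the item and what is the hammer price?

Limits ranked: 128 (Pike) > 92 (Helix) > 58 (Alder) > 52 (Calder) > 44 (Stratus) > 32 (Novara) > …
Once the price passes €92, only Pike is left; the hammer falls at Helix's limit of €92.

Pike wins at €92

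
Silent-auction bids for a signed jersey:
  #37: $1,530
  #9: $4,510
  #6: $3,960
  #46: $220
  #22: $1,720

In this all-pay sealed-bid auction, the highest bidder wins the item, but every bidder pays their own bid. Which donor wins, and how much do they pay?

Bids ranked: 4,510 (#9) > 3,960 (#6) > 1,720 (#22) > 1,530 (#37) > 220 (#46)
#9 is highest and takes the item; every bidder forfeits their bid.

#9 pays $4,510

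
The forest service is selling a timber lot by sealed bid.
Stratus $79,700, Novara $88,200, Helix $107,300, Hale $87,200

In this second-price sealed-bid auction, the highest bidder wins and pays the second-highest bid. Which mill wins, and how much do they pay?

Bids ranked: 107,300 (Helix) > 88,200 (Novara) > 87,200 (Hale) > 79,700 (Stratus)
Helix wins with the highest bid; price is set by the runner-up at $88,200.

Helix pays $88,200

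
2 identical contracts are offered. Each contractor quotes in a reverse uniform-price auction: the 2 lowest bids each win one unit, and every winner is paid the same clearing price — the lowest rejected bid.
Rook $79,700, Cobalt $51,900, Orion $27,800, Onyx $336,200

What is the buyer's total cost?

Total cost: $159,400

Sorting: 27,800 (Orion), 51,900 (Cobalt), 79,700 (Rook), 336,200 (Onyx)
The 2 lowest are Orion, Cobalt.
Lowest unsuccessful bid: $79,700 → clearing price.
Total cost = 2 × $79,700 = $159,400.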